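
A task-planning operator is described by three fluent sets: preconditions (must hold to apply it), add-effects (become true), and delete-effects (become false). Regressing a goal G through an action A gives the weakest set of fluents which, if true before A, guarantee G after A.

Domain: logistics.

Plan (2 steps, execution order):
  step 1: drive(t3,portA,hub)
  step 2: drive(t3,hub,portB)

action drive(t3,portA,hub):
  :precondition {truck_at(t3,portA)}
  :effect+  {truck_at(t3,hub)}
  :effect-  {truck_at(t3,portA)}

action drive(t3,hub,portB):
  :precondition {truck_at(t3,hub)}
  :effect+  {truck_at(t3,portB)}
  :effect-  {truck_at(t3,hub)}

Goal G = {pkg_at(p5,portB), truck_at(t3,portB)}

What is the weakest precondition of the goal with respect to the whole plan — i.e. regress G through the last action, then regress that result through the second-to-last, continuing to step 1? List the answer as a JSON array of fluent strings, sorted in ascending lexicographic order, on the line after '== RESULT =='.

Regress step by step:
  through step 2 (drive(t3,hub,portB)): drop {truck_at(t3,portB)}, keep {pkg_at(p5,portB)}, require {truck_at(t3,hub)}
    → {pkg_at(p5,portB), truck_at(t3,hub)}
  through step 1 (drive(t3,portA,hub)): drop {truck_at(t3,hub)}, keep {pkg_at(p5,portB)}, require {truck_at(t3,portA)}
    → {pkg_at(p5,portB), truck_at(t3,portA)}

== RESULT ==
["pkg_at(p5,portB)", "truck_at(t3,portA)"]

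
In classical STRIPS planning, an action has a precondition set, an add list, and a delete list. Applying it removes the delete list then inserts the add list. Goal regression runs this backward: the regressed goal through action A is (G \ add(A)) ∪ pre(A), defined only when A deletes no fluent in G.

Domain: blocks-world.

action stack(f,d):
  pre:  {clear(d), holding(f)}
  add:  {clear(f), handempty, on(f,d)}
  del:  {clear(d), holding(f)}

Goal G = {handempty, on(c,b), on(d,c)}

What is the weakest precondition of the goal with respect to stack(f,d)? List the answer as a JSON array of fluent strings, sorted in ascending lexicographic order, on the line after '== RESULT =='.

Regress:
  G ∩ del = {}  (empty — regression defined)
  G \ add = {handempty, on(c,b), on(d,c)} \ {clear(f), handempty, on(f,d)} = {on(c,b), on(d,c)}
  ∪ pre   = {on(c,b), on(d,c)} ∪ {clear(d), holding(f)}
          = {clear(d), holding(f), on(c,b), on(d,c)}

== RESULT ==
["clear(d)", "holding(f)", "on(c,b)", "on(d,c)"]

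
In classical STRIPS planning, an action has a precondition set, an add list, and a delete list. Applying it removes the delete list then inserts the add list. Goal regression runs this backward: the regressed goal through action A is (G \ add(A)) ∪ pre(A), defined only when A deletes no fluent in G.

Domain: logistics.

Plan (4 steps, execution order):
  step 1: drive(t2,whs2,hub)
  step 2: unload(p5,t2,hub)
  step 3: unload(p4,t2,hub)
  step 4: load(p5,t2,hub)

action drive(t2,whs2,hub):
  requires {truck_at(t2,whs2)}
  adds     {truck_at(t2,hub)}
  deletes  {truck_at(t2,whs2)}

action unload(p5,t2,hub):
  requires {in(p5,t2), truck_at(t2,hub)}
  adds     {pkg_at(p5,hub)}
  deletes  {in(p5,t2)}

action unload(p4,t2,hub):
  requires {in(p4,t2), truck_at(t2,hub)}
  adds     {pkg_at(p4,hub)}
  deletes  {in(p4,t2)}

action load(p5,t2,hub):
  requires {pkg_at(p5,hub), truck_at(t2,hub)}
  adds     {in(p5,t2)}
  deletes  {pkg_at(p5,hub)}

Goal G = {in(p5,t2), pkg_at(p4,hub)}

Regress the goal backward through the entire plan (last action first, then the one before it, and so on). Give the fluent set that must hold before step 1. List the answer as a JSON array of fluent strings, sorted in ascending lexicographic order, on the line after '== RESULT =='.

Work backward from the goal:
  through step 4 (load(p5,t2,hub)): drop {in(p5,t2)}, keep {pkg_at(p4,hub)}, require {pkg_at(p5,hub), truck_at(t2,hub)}
    → {pkg_at(p4,hub), pkg_at(p5,hub), truck_at(t2,hub)}
  through step 3 (unload(p4,t2,hub)): drop {pkg_at(p4,hub)}, keep {pkg_at(p5,hub), truck_at(t2,hub)}, require {in(p4,t2), truck_at(t2,hub)}
    → {in(p4,t2), pkg_at(p5,hub), truck_at(t2,hub)}
  through step 2 (unload(p5,t2,hub)): drop {pkg_at(p5,hub)}, keep {in(p4,t2), truck_at(t2,hub)}, require {in(p5,t2), truck_at(t2,hub)}
    → {in(p4,t2), in(p5,t2), truck_at(t2,hub)}
  through step 1 (drive(t2,whs2,hub)): drop {truck_at(t2,hub)}, keep {in(p4,t2), in(p5,t2)}, require {truck_at(t2,whs2)}
    → {in(p4,t2), in(p5,t2), truck_at(t2,whs2)}

== RESULT ==
["in(p4,t2)", "in(p5,t2)", "truck_at(t2,whs2)"]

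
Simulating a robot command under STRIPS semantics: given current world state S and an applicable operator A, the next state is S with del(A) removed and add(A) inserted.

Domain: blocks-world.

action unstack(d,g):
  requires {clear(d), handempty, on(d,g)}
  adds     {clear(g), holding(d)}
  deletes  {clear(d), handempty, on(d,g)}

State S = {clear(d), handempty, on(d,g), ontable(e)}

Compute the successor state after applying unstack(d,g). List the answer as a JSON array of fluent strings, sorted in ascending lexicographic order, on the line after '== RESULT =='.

Compute (S \ del) ∪ add:
  pre ⊆ S: {clear(d), handempty, on(d,g)} ⊆ S  — applicable
  S \ del = {ontable(e)}
  ∪ add   = {clear(g), holding(d), ontable(e)}

== RESULT ==
["clear(g)", "holding(d)", "ontable(e)"]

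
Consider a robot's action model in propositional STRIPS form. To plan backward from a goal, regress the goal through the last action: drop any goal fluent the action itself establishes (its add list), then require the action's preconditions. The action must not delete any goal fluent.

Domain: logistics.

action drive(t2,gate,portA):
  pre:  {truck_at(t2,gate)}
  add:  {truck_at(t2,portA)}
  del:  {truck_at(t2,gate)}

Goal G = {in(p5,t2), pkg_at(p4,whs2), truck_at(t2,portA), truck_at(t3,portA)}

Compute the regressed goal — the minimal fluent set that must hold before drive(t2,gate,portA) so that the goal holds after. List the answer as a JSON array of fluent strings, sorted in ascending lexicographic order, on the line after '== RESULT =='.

Regress:
  G ∩ del = {}  (empty — regression defined)
  G \ add = {in(p5,t2), pkg_at(p4,whs2), truck_at(t2,portA), truck_at(t3,portA)} \ {truck_at(t2,portA)} = {in(p5,t2), pkg_at(p4,whs2), truck_at(t3,portA)}
  ∪ pre   = {in(p5,t2), pkg_at(p4,whs2), truck_at(t3,portA)} ∪ {truck_at(t2,gate)}
          = {in(p5,t2), pkg_at(p4,whs2), truck_at(t2,gate), truck_at(t3,portA)}

== RESULT ==
["in(p5,t2)", "pkg_at(p4,whs2)", "truck_at(t2,gate)", "truck_at(t3,portA)"]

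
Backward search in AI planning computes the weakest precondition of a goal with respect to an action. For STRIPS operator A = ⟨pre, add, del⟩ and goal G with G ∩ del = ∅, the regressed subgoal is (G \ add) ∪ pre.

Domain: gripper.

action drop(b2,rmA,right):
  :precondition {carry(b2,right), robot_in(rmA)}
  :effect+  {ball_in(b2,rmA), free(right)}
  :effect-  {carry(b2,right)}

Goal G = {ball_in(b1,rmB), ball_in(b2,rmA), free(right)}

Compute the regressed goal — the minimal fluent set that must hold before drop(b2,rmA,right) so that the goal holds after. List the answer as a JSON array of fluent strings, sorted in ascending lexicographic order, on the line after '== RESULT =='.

Regress:
  G ∩ del = {}  (empty — regression defined)
  G \ add = {ball_in(b1,rmB), ball_in(b2,rmA), free(right)} \ {ball_in(b2,rmA), free(right)} = {ball_in(b1,rmB)}
  ∪ pre   = {ball_in(b1,rmB)} ∪ {carry(b2,right), robot_in(rmA)}
          = {ball_in(b1,rmB), carry(b2,right), robot_in(rmA)}

== RESULT ==
["ball_in(b1,rmB)", "carry(b2,right)", "robot_in(rmA)"]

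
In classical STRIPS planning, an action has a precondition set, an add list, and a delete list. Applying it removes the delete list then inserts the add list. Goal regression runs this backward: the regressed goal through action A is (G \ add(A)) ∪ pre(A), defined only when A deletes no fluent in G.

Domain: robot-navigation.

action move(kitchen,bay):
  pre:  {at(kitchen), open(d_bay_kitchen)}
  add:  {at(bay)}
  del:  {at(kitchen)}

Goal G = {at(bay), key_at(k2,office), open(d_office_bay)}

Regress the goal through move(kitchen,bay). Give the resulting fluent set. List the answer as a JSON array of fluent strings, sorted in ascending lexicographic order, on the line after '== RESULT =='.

Compute (G \ add) ∪ pre:
  G ∩ del = {}  (empty — regression defined)
  G \ add = {at(bay), key_at(k2,office), open(d_office_bay)} \ {at(bay)} = {key_at(k2,office), open(d_office_bay)}
  ∪ pre   = {key_at(k2,office), open(d_office_bay)} ∪ {at(kitchen), open(d_bay_kitchen)}
          = {at(kitchen), key_at(k2,office), open(d_bay_kitchen), open(d_office_bay)}

== RESULT ==
["at(kitchen)", "key_at(k2,office)", "open(d_bay_kitchen)", "open(d_office_bay)"]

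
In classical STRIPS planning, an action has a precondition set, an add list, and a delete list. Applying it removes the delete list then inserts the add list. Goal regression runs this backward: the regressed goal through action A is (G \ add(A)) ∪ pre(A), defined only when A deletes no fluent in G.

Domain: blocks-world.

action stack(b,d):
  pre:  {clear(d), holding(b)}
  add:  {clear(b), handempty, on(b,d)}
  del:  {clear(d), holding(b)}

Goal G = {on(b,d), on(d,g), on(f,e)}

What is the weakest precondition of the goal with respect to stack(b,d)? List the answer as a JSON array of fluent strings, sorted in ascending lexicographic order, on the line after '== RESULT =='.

Compute (G \ add) ∪ pre:
  G ∩ del = {}  (empty — regression defined)
  G \ add = {on(b,d), on(d,g), on(f,e)} \ {clear(b), handempty, on(b,d)} = {on(d,g), on(f,e)}
  ∪ pre   = {on(d,g), on(f,e)} ∪ {clear(d), holding(b)}
          = {clear(d), holding(b), on(d,g), on(f,e)}

== RESULT ==
["clear(d)", "holding(b)", "on(d,g)", "on(f,e)"]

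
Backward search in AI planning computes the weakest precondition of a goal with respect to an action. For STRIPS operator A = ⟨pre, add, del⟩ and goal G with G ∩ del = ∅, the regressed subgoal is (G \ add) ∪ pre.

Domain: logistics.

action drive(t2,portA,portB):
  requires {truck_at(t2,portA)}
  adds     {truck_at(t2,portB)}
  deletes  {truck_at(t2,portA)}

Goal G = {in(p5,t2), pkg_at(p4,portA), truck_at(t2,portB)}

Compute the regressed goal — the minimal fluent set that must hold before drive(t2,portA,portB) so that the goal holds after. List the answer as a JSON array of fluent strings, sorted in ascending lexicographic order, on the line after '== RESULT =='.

Regress:
  G ∩ del = {}  (empty — regression defined)
  G \ add = {in(p5,t2), pkg_at(p4,portA), truck_at(t2,portB)} \ {truck_at(t2,portB)} = {in(p5,t2), pkg_at(p4,portA)}
  ∪ pre   = {in(p5,t2), pkg_at(p4,portA)} ∪ {truck_at(t2,portA)}
          = {in(p5,t2), pkg_at(p4,portA), truck_at(t2,portA)}

== RESULT ==
["in(p5,t2)", "pkg_at(p4,portA)", "truck_at(t2,portA)"]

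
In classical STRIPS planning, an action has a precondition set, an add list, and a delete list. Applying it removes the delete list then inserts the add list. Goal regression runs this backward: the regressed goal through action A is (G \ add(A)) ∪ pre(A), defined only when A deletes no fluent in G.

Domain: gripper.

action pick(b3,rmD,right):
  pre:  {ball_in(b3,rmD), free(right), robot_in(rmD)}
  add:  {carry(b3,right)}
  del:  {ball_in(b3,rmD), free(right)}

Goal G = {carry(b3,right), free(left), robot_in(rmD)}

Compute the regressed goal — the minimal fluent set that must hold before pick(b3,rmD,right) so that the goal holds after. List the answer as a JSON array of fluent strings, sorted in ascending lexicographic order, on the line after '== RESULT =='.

Compute (G \ add) ∪ pre:
  G ∩ del = {}  (empty — regression defined)
  G \ add = {carry(b3,right), free(left), robot_in(rmD)} \ {carry(b3,right)} = {free(left), robot_in(rmD)}
  ∪ pre   = {free(left), robot_in(rmD)} ∪ {ball_in(b3,rmD), free(right), robot_in(rmD)}
          = {ball_in(b3,rmD), free(left), free(right), robot_in(rmD)}

== RESULT ==
["ball_in(b3,rmD)", "free(left)", "free(right)", "robot_in(rmD)"]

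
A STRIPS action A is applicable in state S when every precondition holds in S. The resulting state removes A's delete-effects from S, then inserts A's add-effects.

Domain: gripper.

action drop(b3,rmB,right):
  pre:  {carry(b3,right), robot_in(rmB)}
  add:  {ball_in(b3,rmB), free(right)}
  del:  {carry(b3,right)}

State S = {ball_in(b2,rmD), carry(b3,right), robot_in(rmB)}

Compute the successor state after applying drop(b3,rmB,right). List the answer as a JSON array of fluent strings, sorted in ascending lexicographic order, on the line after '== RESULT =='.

Progress:
  pre ⊆ S: {carry(b3,right), robot_in(rmB)} ⊆ S  — applicable
  S \ del = {ball_in(b2,rmD), robot_in(rmB)}
  ∪ add   = {ball_in(b2,rmD), ball_in(b3,rmB), free(right), robot_in(rmB)}

== RESULT ==
["ball_in(b2,rmD)", "ball_in(b3,rmB)", "free(right)", "robot_in(rmB)"]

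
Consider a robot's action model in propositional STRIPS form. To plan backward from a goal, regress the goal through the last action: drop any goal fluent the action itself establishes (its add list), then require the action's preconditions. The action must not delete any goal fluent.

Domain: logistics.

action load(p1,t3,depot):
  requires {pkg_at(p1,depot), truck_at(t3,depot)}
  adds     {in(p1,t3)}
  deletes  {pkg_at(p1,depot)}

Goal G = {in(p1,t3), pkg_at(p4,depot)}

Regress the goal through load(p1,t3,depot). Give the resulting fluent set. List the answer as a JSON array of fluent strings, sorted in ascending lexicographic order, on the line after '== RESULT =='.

Compute (G \ add) ∪ pre:
  G ∩ del = {}  (empty — regression defined)
  G \ add = {in(p1,t3), pkg_at(p4,depot)} \ {in(p1,t3)} = {pkg_at(p4,depot)}
  ∪ pre   = {pkg_at(p4,depot)} ∪ {pkg_at(p1,depot), truck_at(t3,depot)}
          = {pkg_at(p1,depot), pkg_at(p4,depot), truck_at(t3,depot)}

== RESULT ==
["pkg_at(p1,depot)", "pkg_at(p4,depot)", "truck_at(t3,depot)"]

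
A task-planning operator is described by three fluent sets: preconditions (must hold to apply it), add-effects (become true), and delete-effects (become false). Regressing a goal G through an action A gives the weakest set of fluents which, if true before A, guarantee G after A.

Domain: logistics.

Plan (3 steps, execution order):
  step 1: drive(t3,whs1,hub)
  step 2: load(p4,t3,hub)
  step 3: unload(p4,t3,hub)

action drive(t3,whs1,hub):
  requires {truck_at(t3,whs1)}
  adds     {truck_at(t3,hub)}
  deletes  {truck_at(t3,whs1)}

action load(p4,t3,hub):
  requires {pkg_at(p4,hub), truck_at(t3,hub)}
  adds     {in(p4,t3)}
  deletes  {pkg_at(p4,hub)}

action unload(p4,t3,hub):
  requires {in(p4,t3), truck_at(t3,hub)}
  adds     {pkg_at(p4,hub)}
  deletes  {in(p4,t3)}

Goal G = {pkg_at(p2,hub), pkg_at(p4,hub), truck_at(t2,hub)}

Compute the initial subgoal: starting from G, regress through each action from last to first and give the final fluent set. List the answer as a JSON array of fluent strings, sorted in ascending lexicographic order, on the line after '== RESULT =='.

Work backward from the goal:
  through step 3 (unload(p4,t3,hub)): drop {pkg_at(p4,hub)}, keep {pkg_at(p2,hub), truck_at(t2,hub)}, require {in(p4,t3), truck_at(t3,hub)}
    → {in(p4,t3), pkg_at(p2,hub), truck_at(t2,hub), truck_at(t3,hub)}
  through step 2 (load(p4,t3,hub)): drop {in(p4,t3)}, keep {pkg_at(p2,hub), truck_at(t2,hub), truck_at(t3,hub)}, require {pkg_at(p4,hub), truck_at(t3,hub)}
    → {pkg_at(p2,hub), pkg_at(p4,hub), truck_at(t2,hub), truck_at(t3,hub)}
  through step 1 (drive(t3,whs1,hub)): drop {truck_at(t3,hub)}, keep {pkg_at(p2,hub), pkg_at(p4,hub), truck_at(t2,hub)}, require {truck_at(t3,whs1)}
    → {pkg_at(p2,hub), pkg_at(p4,hub), truck_at(t2,hub), truck_at(t3,whs1)}

== RESULT ==
["pkg_at(p2,hub)", "pkg_at(p4,hub)", "truck_at(t2,hub)", "truck_at(t3,whs1)"]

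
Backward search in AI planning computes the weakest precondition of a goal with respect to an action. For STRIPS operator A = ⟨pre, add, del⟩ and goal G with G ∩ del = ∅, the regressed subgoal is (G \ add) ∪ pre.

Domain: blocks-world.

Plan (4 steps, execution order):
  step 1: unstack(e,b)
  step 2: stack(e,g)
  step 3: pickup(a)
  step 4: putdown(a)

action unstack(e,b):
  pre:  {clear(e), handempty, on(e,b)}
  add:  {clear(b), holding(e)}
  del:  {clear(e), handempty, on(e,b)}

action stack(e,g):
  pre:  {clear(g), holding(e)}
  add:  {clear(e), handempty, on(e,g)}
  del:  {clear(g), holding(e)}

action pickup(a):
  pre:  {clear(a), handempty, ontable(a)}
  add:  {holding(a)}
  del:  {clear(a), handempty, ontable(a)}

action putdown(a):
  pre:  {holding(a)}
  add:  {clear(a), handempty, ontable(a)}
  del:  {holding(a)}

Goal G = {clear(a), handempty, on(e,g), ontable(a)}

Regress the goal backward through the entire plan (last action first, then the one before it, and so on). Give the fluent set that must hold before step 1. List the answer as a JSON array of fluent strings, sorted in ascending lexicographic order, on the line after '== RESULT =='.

Regress step by step:
  through step 4 (putdown(a)): drop {clear(a), handempty, ontable(a)}, keep {on(e,g)}, require {holding(a)}
    → {holding(a), on(e,g)}
  through step 3 (pickup(a)): drop {holding(a)}, keep {on(e,g)}, require {clear(a), handempty, ontable(a)}
    → {clear(a), handempty, on(e,g), ontable(a)}
  through step 2 (stack(e,g)): drop {handempty, on(e,g)}, keep {clear(a), ontable(a)}, require {clear(g), holding(e)}
    → {clear(a), clear(g), holding(e), ontable(a)}
  through step 1 (unstack(e,b)): drop {holding(e)}, keep {clear(a), clear(g), ontable(a)}, require {clear(e), handempty, on(e,b)}
    → {clear(a), clear(e), clear(g), handempty, on(e,b), ontable(a)}

== RESULT ==
["clear(a)", "clear(e)", "clear(g)", "handempty", "on(e,b)", "ontable(a)"]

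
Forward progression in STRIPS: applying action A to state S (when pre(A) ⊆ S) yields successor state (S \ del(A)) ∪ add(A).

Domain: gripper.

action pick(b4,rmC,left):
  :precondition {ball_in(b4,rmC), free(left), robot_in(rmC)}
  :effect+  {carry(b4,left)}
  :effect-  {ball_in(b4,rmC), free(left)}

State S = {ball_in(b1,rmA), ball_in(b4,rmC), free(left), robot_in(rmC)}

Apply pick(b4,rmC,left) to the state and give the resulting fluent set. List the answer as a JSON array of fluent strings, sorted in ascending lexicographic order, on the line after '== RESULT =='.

Compute (S \ del) ∪ add:
  pre ⊆ S: {ball_in(b4,rmC), free(left), robot_in(rmC)} ⊆ S  — applicable
  S \ del = {ball_in(b1,rmA), robot_in(rmC)}
  ∪ add   = {ball_in(b1,rmA), carry(b4,left), robot_in(rmC)}

== RESULT ==
["ball_in(b1,rmA)", "carry(b4,left)", "robot_in(rmC)"]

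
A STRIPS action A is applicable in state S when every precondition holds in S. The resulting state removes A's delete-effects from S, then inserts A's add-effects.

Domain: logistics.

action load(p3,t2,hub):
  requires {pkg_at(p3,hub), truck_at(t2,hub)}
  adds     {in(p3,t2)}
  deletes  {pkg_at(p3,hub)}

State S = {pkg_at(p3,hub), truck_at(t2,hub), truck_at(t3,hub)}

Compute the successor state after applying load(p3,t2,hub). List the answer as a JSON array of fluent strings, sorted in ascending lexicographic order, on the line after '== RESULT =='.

Progress:
  pre ⊆ S: {pkg_at(p3,hub), truck_at(t2,hub)} ⊆ S  — applicable
  S \ del = {truck_at(t2,hub), truck_at(t3,hub)}
  ∪ add   = {in(p3,t2), truck_at(t2,hub), truck_at(t3,hub)}

== RESULT ==
["in(p3,t2)", "truck_at(t2,hub)", "truck_at(t3,hub)"]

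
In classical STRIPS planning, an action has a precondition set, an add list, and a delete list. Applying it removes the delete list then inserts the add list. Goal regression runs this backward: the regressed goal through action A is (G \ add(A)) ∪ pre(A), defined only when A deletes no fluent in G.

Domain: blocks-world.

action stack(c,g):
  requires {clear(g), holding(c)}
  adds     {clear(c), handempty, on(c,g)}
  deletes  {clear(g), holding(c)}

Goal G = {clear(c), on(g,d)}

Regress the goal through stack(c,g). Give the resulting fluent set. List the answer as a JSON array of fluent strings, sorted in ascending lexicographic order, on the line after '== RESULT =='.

Compute (G \ add) ∪ pre:
  G ∩ del = {}  (empty — regression defined)
  G \ add = {clear(c), on(g,d)} \ {clear(c), handempty, on(c,g)} = {on(g,d)}
  ∪ pre   = {on(g,d)} ∪ {clear(g), holding(c)}
          = {clear(g), holding(c), on(g,d)}

== RESULT ==
["clear(g)", "holding(c)", "on(g,d)"]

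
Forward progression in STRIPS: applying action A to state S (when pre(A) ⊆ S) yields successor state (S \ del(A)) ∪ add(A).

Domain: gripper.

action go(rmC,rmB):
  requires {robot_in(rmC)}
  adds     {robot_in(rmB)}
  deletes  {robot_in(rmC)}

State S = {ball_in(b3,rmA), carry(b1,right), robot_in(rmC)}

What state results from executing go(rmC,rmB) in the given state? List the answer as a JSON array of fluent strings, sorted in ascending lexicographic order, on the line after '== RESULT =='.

Progress:
  pre ⊆ S: {robot_in(rmC)} ⊆ S  — applicable
  S \ del = {ball_in(b3,rmA), carry(b1,right)}
  ∪ add   = {ball_in(b3,rmA), carry(b1,right), robot_in(rmB)}

== RESULT ==
["ball_in(b3,rmA)", "carry(b1,right)", "robot_in(rmB)"]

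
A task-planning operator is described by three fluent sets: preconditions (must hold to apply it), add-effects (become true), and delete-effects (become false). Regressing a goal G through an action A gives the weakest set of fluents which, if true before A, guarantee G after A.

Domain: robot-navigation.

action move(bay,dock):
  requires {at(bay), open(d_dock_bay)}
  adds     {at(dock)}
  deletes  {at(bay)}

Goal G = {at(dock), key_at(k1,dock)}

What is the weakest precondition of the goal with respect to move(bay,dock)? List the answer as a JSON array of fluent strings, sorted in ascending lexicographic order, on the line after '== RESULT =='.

Compute (G \ add) ∪ pre:
  G ∩ del = {}  (empty — regression defined)
  G \ add = {at(dock), key_at(k1,dock)} \ {at(dock)} = {key_at(k1,dock)}
  ∪ pre   = {key_at(k1,dock)} ∪ {at(bay), open(d_dock_bay)}
          = {at(bay), key_at(k1,dock), open(d_dock_bay)}

== RESULT ==
["at(bay)", "key_at(k1,dock)", "open(d_dock_bay)"]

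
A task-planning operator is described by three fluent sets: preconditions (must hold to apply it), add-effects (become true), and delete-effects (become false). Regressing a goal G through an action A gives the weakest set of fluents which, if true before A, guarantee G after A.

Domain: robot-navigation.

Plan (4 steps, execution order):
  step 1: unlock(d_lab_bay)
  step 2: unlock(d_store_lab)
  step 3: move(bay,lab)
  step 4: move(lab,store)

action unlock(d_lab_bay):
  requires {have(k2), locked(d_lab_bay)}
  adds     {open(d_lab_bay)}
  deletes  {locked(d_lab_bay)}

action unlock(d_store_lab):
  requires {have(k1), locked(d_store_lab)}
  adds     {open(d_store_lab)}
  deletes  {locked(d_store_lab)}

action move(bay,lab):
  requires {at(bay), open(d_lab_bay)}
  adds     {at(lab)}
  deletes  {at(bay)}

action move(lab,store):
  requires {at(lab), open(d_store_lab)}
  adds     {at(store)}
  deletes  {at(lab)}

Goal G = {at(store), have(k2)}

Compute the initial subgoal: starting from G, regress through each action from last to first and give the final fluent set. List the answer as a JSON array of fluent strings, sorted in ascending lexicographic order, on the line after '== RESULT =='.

Work backward from the goal:
  through step 4 (move(lab,store)): drop {at(store)}, keep {have(k2)}, require {at(lab), open(d_store_lab)}
    → {at(lab), have(k2), open(d_store_lab)}
  through step 3 (move(bay,lab)): drop {at(lab)}, keep {have(k2), open(d_store_lab)}, require {at(bay), open(d_lab_bay)}
    → {at(bay), have(k2), open(d_lab_bay), open(d_store_lab)}
  through step 2 (unlock(d_store_lab)): drop {open(d_store_lab)}, keep {at(bay), have(k2), open(d_lab_bay)}, require {have(k1), locked(d_store_lab)}
    → {at(bay), have(k1), have(k2), locked(d_store_lab), open(d_lab_bay)}
  through step 1 (unlock(d_lab_bay)): drop {open(d_lab_bay)}, keep {at(bay), have(k1), have(k2), locked(d_store_lab)}, require {have(k2), locked(d_lab_bay)}
    → {at(bay), have(k1), have(k2), locked(d_lab_bay), locked(d_store_lab)}

== RESULT ==
["at(bay)", "have(k1)", "have(k2)", "locked(d_lab_bay)", "locked(d_store_lab)"]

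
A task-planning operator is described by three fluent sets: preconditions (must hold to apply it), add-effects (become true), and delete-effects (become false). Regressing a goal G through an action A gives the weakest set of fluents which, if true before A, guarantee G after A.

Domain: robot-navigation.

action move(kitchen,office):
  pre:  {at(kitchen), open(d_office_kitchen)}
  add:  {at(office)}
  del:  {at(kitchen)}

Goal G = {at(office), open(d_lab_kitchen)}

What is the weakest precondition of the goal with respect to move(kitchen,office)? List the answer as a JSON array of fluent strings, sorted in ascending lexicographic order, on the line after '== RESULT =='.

Compute (G \ add) ∪ pre:
  G ∩ del = {}  (empty — regression defined)
  G \ add = {at(office), open(d_lab_kitchen)} \ {at(office)} = {open(d_lab_kitchen)}
  ∪ pre   = {open(d_lab_kitchen)} ∪ {at(kitchen), open(d_office_kitchen)}
          = {at(kitchen), open(d_lab_kitchen), open(d_office_kitchen)}

== RESULT ==
["at(kitchen)", "open(d_lab_kitchen)", "open(d_office_kitchen)"]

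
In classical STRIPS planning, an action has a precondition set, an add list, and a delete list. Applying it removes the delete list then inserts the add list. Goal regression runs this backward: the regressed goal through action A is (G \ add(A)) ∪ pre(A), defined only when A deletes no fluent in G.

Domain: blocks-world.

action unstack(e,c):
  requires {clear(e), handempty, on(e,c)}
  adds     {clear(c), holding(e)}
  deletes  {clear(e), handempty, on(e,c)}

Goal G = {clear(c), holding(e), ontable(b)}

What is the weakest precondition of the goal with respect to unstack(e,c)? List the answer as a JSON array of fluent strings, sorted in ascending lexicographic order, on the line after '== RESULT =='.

Compute (G \ add) ∪ pre:
  G ∩ del = {}  (empty — regression defined)
  G \ add = {clear(c), holding(e), ontable(b)} \ {clear(c), holding(e)} = {ontable(b)}
  ∪ pre   = {ontable(b)} ∪ {clear(e), handempty, on(e,c)}
          = {clear(e), handempty, on(e,c), ontable(b)}

== RESULT ==
["clear(e)", "handempty", "on(e,c)", "ontable(b)"]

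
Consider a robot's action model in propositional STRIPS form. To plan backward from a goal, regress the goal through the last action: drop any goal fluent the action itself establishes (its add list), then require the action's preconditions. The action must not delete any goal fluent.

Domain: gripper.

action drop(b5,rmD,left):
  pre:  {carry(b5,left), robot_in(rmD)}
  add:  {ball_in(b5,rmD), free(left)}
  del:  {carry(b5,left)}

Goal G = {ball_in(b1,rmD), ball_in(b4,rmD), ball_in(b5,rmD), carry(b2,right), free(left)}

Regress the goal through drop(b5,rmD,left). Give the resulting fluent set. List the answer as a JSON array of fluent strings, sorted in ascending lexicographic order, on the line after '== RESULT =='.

Compute (G \ add) ∪ pre:
  G ∩ del = {}  (empty — regression defined)
  G \ add = {ball_in(b1,rmD), ball_in(b4,rmD), ball_in(b5,rmD), carry(b2,right), free(left)} \ {ball_in(b5,rmD), free(left)} = {ball_in(b1,rmD), ball_in(b4,rmD), carry(b2,right)}
  ∪ pre   = {ball_in(b1,rmD), ball_in(b4,rmD), carry(b2,right)} ∪ {carry(b5,left), robot_in(rmD)}
          = {ball_in(b1,rmD), ball_in(b4,rmD), carry(b2,right), carry(b5,left), robot_in(rmD)}

== RESULT ==
["ball_in(b1,rmD)", "ball_in(b4,rmD)", "carry(b2,right)", "carry(b5,left)", "robot_in(rmD)"]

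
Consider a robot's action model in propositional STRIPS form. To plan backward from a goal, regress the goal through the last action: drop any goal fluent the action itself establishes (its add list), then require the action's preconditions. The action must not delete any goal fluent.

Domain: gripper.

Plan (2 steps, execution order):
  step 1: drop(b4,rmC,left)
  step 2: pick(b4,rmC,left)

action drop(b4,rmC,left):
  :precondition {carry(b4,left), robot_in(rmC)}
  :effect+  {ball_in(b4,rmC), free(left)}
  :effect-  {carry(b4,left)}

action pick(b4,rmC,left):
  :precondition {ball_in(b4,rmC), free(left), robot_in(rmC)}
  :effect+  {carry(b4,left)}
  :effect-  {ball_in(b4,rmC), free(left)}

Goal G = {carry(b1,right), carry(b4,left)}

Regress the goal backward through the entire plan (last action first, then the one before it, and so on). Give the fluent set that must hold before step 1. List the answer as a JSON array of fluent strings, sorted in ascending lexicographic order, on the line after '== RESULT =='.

Work backward from the goal:
  through step 2 (pick(b4,rmC,left)): drop {carry(b4,left)}, keep {carry(b1,right)}, require {ball_in(b4,rmC), free(left), robot_in(rmC)}
    → {ball_in(b4,rmC), carry(b1,right), free(left), robot_in(rmC)}
  through step 1 (drop(b4,rmC,left)): drop {ball_in(b4,rmC), free(left)}, keep {carry(b1,right), robot_in(rmC)}, require {carry(b4,left), robot_in(rmC)}
    → {carry(b1,right), carry(b4,left), robot_in(rmC)}

== RESULT ==
["carry(b1,right)", "carry(b4,left)", "robot_in(rmC)"]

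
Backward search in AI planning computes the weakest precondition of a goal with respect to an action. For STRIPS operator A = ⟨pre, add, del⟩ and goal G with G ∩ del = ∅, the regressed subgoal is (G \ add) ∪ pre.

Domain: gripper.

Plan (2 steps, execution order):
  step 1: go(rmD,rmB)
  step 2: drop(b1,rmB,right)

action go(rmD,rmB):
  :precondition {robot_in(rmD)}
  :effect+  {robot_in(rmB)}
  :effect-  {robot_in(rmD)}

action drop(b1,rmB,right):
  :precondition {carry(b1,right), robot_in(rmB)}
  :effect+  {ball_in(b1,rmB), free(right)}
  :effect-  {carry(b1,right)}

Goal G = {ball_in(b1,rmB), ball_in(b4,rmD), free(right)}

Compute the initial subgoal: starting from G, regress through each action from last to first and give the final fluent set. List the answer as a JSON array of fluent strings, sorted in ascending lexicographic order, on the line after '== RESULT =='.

Work backward from the goal:
  through step 2 (drop(b1,rmB,right)): drop {ball_in(b1,rmB), free(right)}, keep {ball_in(b4,rmD)}, require {carry(b1,right), robot_in(rmB)}
    → {ball_in(b4,rmD), carry(b1,right), robot_in(rmB)}
  through step 1 (go(rmD,rmB)): drop {robot_in(rmB)}, keep {ball_in(b4,rmD), carry(b1,right)}, require {robot_in(rmD)}
    → {ball_in(b4,rmD), carry(b1,right), robot_in(rmD)}

== RESULT ==
["ball_in(b4,rmD)", "carry(b1,right)", "robot_in(rmD)"]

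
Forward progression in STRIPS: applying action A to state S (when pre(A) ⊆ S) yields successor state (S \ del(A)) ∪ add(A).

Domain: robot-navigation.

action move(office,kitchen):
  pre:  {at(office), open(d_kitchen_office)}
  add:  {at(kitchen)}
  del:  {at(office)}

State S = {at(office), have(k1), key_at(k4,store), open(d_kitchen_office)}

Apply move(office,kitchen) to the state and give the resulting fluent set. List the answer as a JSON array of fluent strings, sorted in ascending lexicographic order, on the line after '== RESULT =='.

Compute (S \ del) ∪ add:
  pre ⊆ S: {at(office), open(d_kitchen_office)} ⊆ S  — applicable
  S \ del = {have(k1), key_at(k4,store), open(d_kitchen_office)}
  ∪ add   = {at(kitchen), have(k1), key_at(k4,store), open(d_kitchen_office)}

== RESULT ==
["at(kitchen)", "have(k1)", "key_at(k4,store)", "open(d_kitchen_office)"]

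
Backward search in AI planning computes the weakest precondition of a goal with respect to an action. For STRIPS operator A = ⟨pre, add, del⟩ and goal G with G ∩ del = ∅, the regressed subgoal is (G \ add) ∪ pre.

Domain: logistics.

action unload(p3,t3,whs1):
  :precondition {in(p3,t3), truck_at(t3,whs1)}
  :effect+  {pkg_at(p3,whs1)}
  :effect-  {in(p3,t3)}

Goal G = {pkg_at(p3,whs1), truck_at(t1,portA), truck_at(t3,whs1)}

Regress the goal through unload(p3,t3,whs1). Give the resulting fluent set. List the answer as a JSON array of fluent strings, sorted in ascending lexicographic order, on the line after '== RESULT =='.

Regress:
  G ∩ del = {}  (empty — regression defined)
  G \ add = {pkg_at(p3,whs1), truck_at(t1,portA), truck_at(t3,whs1)} \ {pkg_at(p3,whs1)} = {truck_at(t1,portA), truck_at(t3,whs1)}
  ∪ pre   = {truck_at(t1,portA), truck_at(t3,whs1)} ∪ {in(p3,t3), truck_at(t3,whs1)}
          = {in(p3,t3), truck_at(t1,portA), truck_at(t3,whs1)}

== RESULT ==
["in(p3,t3)", "truck_at(t1,portA)", "truck_at(t3,whs1)"]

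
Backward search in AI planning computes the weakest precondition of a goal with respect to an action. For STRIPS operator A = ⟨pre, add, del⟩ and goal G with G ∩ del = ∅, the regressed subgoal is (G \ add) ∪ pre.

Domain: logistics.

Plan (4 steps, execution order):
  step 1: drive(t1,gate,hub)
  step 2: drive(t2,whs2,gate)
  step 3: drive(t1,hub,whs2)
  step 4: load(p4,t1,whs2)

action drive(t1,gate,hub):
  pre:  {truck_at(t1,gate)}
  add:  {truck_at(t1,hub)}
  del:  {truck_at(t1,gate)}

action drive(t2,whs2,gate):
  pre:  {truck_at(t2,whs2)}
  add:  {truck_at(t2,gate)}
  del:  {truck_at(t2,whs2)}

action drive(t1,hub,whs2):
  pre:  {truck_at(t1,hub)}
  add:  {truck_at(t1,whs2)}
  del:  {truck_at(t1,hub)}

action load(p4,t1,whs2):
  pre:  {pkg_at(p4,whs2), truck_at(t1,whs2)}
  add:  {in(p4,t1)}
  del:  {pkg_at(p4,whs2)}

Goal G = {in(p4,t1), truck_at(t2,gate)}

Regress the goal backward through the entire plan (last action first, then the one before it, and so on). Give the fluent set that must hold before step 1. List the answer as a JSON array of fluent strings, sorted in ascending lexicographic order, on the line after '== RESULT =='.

Work backward from the goal:
  through step 4 (load(p4,t1,whs2)): drop {in(p4,t1)}, keep {truck_at(t2,gate)}, require {pkg_at(p4,whs2), truck_at(t1,whs2)}
    → {pkg_at(p4,whs2), truck_at(t1,whs2), truck_at(t2,gate)}
  through step 3 (drive(t1,hub,whs2)): drop {truck_at(t1,whs2)}, keep {pkg_at(p4,whs2), truck_at(t2,gate)}, require {truck_at(t1,hub)}
    → {pkg_at(p4,whs2), truck_at(t1,hub), truck_at(t2,gate)}
  through step 2 (drive(t2,whs2,gate)): drop {truck_at(t2,gate)}, keep {pkg_at(p4,whs2), truck_at(t1,hub)}, require {truck_at(t2,whs2)}
    → {pkg_at(p4,whs2), truck_at(t1,hub), truck_at(t2,whs2)}
  through step 1 (drive(t1,gate,hub)): drop {truck_at(t1,hub)}, keep {pkg_at(p4,whs2), truck_at(t2,whs2)}, require {truck_at(t1,gate)}
    → {pkg_at(p4,whs2), truck_at(t1,gate), truck_at(t2,whs2)}

== RESULT ==
["pkg_at(p4,whs2)", "truck_at(t1,gate)", "truck_at(t2,whs2)"]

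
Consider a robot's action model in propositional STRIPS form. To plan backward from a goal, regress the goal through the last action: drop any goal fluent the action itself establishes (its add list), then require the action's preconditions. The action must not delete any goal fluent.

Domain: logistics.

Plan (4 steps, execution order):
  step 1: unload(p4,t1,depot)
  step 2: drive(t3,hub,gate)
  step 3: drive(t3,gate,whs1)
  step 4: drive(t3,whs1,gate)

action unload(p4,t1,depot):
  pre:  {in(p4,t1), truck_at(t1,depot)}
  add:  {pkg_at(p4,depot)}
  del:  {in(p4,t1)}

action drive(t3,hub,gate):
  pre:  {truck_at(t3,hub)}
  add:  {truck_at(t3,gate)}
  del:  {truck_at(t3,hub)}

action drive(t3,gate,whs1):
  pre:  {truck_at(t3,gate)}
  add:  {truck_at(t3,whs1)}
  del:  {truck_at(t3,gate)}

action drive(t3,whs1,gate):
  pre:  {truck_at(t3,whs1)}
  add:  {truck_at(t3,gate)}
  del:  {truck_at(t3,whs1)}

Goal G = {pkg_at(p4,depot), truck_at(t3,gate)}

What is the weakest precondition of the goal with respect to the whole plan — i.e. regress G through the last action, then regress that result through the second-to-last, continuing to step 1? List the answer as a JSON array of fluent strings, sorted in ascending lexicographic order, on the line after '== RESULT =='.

Work backward from the goal:
  through step 4 (drive(t3,whs1,gate)): drop {truck_at(t3,gate)}, keep {pkg_at(p4,depot)}, require {truck_at(t3,whs1)}
    → {pkg_at(p4,depot), truck_at(t3,whs1)}
  through step 3 (drive(t3,gate,whs1)): drop {truck_at(t3,whs1)}, keep {pkg_at(p4,depot)}, require {truck_at(t3,gate)}
    → {pkg_at(p4,depot), truck_at(t3,gate)}
  through step 2 (drive(t3,hub,gate)): drop {truck_at(t3,gate)}, keep {pkg_at(p4,depot)}, require {truck_at(t3,hub)}
    → {pkg_at(p4,depot), truck_at(t3,hub)}
  through step 1 (unload(p4,t1,depot)): drop {pkg_at(p4,depot)}, keep {truck_at(t3,hub)}, require {in(p4,t1), truck_at(t1,depot)}
    → {in(p4,t1), truck_at(t1,depot), truck_at(t3,hub)}

== RESULT ==
["in(p4,t1)", "truck_at(t1,depot)", "truck_at(t3,hub)"]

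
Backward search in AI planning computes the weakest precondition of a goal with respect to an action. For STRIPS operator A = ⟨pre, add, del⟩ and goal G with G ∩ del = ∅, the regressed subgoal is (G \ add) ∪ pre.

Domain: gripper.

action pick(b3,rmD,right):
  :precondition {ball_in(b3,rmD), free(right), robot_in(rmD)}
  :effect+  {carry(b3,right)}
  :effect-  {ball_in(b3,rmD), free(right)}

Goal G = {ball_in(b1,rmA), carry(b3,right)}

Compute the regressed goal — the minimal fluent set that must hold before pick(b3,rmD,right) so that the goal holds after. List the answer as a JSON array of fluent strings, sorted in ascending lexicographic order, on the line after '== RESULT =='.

Regress:
  G ∩ del = {}  (empty — regression defined)
  G \ add = {ball_in(b1,rmA), carry(b3,right)} \ {carry(b3,right)} = {ball_in(b1,rmA)}
  ∪ pre   = {ball_in(b1,rmA)} ∪ {ball_in(b3,rmD), free(right), robot_in(rmD)}
          = {ball_in(b1,rmA), ball_in(b3,rmD), free(right), robot_in(rmD)}

== RESULT ==
["ball_in(b1,rmA)", "ball_in(b3,rmD)", "free(right)", "robot_in(rmD)"]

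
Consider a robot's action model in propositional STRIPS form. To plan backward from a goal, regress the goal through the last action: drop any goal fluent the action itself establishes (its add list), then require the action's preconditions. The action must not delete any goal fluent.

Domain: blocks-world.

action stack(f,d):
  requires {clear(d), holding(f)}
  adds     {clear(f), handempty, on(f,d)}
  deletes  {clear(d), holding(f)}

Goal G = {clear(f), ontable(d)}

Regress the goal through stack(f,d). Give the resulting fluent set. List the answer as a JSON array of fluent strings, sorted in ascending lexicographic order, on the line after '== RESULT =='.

Compute (G \ add) ∪ pre:
  G ∩ del = {}  (empty — regression defined)
  G \ add = {clear(f), ontable(d)} \ {clear(f), handempty, on(f,d)} = {ontable(d)}
  ∪ pre   = {ontable(d)} ∪ {clear(d), holding(f)}
          = {clear(d), holding(f), ontable(d)}

== RESULT ==
["clear(d)", "holding(f)", "ontable(d)"]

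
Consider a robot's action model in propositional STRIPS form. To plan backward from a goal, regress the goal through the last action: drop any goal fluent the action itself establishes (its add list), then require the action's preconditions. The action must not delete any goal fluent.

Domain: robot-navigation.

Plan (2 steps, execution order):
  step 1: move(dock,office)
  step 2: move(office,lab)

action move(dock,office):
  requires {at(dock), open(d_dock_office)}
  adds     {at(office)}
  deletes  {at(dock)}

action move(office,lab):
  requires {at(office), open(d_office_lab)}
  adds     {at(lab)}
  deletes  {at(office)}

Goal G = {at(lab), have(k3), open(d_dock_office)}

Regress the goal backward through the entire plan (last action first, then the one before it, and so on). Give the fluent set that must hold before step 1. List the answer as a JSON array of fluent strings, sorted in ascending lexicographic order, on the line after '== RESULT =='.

Regress step by step:
  through step 2 (move(office,lab)): drop {at(lab)}, keep {have(k3), open(d_dock_office)}, require {at(office), open(d_office_lab)}
    → {at(office), have(k3), open(d_dock_office), open(d_office_lab)}
  through step 1 (move(dock,office)): drop {at(office)}, keep {have(k3), open(d_dock_office), open(d_office_lab)}, require {at(dock), open(d_dock_office)}
    → {at(dock), have(k3), open(d_dock_office), open(d_office_lab)}

== RESULT ==
["at(dock)", "have(k3)", "open(d_dock_office)", "open(d_office_lab)"]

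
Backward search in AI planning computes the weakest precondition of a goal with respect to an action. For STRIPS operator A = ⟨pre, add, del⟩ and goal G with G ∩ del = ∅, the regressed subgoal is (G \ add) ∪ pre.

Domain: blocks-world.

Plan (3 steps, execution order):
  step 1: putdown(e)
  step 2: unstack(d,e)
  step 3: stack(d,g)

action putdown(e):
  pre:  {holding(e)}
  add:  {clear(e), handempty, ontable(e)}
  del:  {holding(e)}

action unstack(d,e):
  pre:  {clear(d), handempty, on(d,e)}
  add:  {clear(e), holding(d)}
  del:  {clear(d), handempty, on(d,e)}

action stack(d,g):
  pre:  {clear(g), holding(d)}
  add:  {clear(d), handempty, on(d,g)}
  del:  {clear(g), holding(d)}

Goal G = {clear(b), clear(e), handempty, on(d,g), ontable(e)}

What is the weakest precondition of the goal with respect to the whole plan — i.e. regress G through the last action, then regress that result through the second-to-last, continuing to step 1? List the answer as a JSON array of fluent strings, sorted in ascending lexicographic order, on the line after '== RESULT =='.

Work backward from the goal:
  through step 3 (stack(d,g)): drop {handempty, on(d,g)}, keep {clear(b), clear(e), ontable(e)}, require {clear(g), holding(d)}
    → {clear(b), clear(e), clear(g), holding(d), ontable(e)}
  through step 2 (unstack(d,e)): drop {clear(e), holding(d)}, keep {clear(b), clear(g), ontable(e)}, require {clear(d), handempty, on(d,e)}
    → {clear(b), clear(d), clear(g), handempty, on(d,e), ontable(e)}
  through step 1 (putdown(e)): drop {handempty, ontable(e)}, keep {clear(b), clear(d), clear(g), on(d,e)}, require {holding(e)}
    → {clear(b), clear(d), clear(g), holding(e), on(d,e)}

== RESULT ==
["clear(b)", "clear(d)", "clear(g)", "holding(e)", "on(d,e)"]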